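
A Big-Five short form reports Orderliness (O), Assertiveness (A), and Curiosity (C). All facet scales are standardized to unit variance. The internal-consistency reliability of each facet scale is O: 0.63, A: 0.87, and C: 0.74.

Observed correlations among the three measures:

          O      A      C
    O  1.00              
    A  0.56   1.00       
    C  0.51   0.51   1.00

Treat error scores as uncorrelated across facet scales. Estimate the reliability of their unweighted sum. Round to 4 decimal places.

0.8766

Var(O+A+C) = 3 + 2·[0.56 + 0.51 + 0.51] = 3 + 3.16 = 6.16.
Because errors are independent across components, Cov(Tᵢ,Tⱼ) = Cov(Xᵢ,Xⱼ); the off-diagonal part of the true-score variance is the same as above.
True-score variance = [0.63 + 0.87 + 0.74] + 3.16 = 2.24 + 3.16 = 5.4.
Reliability = 5.4 / 6.16 = 0.8766.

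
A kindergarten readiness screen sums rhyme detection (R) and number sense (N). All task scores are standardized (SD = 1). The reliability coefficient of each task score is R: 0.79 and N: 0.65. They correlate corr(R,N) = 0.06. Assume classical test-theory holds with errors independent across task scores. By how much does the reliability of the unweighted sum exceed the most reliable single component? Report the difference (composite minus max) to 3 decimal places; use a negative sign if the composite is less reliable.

-0.054

Var(sum) = 2 + 0.12 = 2.12; true-score variance = 1.44 + 0.12 = 1.56; composite reliability = 0.7358.
Max component reliability = 0.7900.
Difference = 0.7358 − 0.7900 = -0.054.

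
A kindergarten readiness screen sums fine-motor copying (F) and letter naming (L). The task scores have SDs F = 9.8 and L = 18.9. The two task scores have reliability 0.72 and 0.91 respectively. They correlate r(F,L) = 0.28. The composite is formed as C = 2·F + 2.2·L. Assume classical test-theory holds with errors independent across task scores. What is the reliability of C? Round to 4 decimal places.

Var(C) = 2²·9.8² + 2.2²·18.9² + 2·[4.4·9.8·18.9·0.28] = 2113.06 + 456.382 = 2569.44.
With uncorrelated errors the cross-covariances are all true-score covariance, so they carry over unchanged; only the diagonal terms shrink to ρᵢσᵢ².
True-score variance = [2²·9.8²·0.72 + 2.2²·18.9²·0.91] + 456.382 = 1849.89 + 456.382 = 2306.27.
Reliability = 2306.27 / 2569.44 = 0.8976.

0.8976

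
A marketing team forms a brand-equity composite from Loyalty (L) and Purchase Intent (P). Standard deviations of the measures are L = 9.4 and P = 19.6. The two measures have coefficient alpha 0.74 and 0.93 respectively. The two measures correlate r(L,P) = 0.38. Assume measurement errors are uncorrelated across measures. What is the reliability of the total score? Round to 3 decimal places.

0.919

Var(L+P) = 9.4² + 19.6² + 2·[9.4·19.6·0.38] = 472.52 + 140.022 = 612.542.
With uncorrelated errors the cross-covariances are all true-score covariance, so they carry over unchanged; only the diagonal terms shrink to ρᵢσᵢ².
True-score variance = [9.4²·0.74 + 19.6²·0.93] + 140.022 = 422.655 + 140.022 = 562.678.
Reliability = 562.678 / 612.542 = 0.919.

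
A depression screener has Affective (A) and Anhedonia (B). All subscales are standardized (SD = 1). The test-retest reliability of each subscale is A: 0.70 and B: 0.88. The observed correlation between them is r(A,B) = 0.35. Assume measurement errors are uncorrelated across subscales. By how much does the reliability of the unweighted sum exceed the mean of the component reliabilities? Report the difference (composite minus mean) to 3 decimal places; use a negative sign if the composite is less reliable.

Var(sum) = 2 + 0.7 = 2.7; true-score variance = 1.58 + 0.7 = 2.28; composite reliability = 0.8444.
Mean component reliability = 0.7900.
Difference = 0.8444 − 0.7900 = 0.054.

0.054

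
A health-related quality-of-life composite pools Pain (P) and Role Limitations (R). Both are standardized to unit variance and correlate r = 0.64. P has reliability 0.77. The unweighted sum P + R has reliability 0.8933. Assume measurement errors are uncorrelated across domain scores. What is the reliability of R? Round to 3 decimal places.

0.880

Var(P+R) = 2 + 2·0.64 = 3.280.
True-score variance = ρ_P + ρ_R + 2·0.64, so 0.8933 = (0.77 + ρ_R + 1.28) / 3.280.
ρ_R = 0.8933·3.280 − 0.77 − 1.28 = 0.880.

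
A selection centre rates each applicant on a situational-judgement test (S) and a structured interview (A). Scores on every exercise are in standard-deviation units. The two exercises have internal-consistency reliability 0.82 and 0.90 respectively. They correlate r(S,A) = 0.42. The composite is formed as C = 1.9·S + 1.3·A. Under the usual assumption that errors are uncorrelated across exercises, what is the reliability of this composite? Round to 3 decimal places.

0.889

Var(C) = 1.9² + 1.3² + 2·[2.47·0.42] = 5.3 + 2.0748 = 7.3748.
Under uncorrelated errors the observed covariances equal the true-score covariances, so only the own-variance terms attenuate.
True-score variance = [1.9²·0.82 + 1.3²·0.90] + 2.0748 = 4.4812 + 2.0748 = 6.556.
Reliability = 6.556 / 7.3748 = 0.889.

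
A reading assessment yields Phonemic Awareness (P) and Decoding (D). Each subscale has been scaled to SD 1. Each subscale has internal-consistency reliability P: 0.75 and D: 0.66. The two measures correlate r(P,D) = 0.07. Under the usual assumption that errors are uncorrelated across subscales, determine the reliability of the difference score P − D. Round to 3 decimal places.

Var(P−D) = 1 + 1 − 2·0.07 = 2 − 0.14 = 1.86.
Under uncorrelated errors the observed covariances equal the true-score covariances, so only the own-variance terms attenuate.
True-score variance = [0.75 + 0.66] − 0.14 = 1.41 − 0.14 = 1.27.
Reliability = 1.27 / 1.86 = 0.683.

0.683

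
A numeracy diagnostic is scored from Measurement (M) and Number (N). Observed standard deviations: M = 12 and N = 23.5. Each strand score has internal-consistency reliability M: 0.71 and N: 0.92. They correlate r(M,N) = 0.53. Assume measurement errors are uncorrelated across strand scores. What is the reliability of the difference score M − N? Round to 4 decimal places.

0.7837

Var(M−N) = 12² + 23.5² − 2·12·23.5·0.53 = 696.25 − 298.92 = 397.33.
Because errors are independent across components, Cov(Tᵢ,Tⱼ) = Cov(Xᵢ,Xⱼ); the off-diagonal part of the true-score variance is the same as above.
True-score variance = [12²·0.71 + 23.5²·0.92] − 298.92 = 610.31 − 298.92 = 311.39.
Reliability = 311.39 / 397.33 = 0.7837.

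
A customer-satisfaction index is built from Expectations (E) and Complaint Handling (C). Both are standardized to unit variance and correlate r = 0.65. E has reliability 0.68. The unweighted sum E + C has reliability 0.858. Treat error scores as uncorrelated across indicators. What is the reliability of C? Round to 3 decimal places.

Var(E+C) = 2 + 2·0.65 = 3.300.
True-score variance = ρ_E + ρ_C + 2·0.65, so 0.858 = (0.68 + ρ_C + 1.30) / 3.300.
ρ_C = 0.858·3.300 − 0.68 − 1.30 = 0.851.

0.851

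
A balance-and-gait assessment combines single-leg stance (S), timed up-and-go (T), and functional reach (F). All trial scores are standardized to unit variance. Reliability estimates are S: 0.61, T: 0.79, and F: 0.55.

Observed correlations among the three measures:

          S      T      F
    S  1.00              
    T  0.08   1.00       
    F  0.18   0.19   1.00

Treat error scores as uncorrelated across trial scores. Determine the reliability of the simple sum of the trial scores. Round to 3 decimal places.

Var(S+T+F) = 3 + 2·[0.08 + 0.18 + 0.19] = 3 + 0.9 = 3.9.
Under uncorrelated errors the observed covariances equal the true-score covariances, so only the own-variance terms attenuate.
True-score variance = [0.61 + 0.79 + 0.55] + 0.9 = 1.95 + 0.9 = 2.85.
Reliability = 2.85 / 3.9 = 0.731.

0.731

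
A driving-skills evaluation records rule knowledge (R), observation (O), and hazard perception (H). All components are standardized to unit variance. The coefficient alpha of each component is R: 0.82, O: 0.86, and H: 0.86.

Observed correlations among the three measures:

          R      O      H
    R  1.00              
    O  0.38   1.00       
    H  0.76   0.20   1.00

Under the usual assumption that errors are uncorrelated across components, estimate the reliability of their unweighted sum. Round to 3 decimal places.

0.919

Var(R+O+H) = 3 + 2·[0.38 + 0.76 + 0.20] = 3 + 2.68 = 5.68.
Under uncorrelated errors the observed covariances equal the true-score covariances, so only the own-variance terms attenuate.
True-score variance = [0.82 + 0.86 + 0.86] + 2.68 = 2.54 + 2.68 = 5.22.
Reliability = 5.22 / 5.68 = 0.919.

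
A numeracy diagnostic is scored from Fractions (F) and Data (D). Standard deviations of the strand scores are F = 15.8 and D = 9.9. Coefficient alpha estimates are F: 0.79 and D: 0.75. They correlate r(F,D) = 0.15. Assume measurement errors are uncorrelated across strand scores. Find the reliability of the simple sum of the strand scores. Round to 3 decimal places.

Var(F+D) = 15.8² + 9.9² + 2·[15.8·9.9·0.15] = 347.65 + 46.926 = 394.576.
Under uncorrelated errors the observed covariances equal the true-score covariances, so only the own-variance terms attenuate.
True-score variance = [15.8²·0.79 + 9.9²·0.75] + 46.926 = 270.723 + 46.926 = 317.649.
Reliability = 317.649 / 394.576 = 0.805.

0.805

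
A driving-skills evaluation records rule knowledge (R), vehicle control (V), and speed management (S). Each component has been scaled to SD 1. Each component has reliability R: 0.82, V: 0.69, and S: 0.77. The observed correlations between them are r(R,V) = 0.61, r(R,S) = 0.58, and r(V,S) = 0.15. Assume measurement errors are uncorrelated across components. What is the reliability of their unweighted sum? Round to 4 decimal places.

0.8732

Var(R+V+S) = 3 + 2·[0.61 + 0.58 + 0.15] = 3 + 2.68 = 5.68.
Under uncorrelated errors the observed covariances equal the true-score covariances, so only the own-variance terms attenuate.
True-score variance = [0.82 + 0.69 + 0.77] + 2.68 = 2.28 + 2.68 = 4.96.
Reliability = 4.96 / 5.68 = 0.8732.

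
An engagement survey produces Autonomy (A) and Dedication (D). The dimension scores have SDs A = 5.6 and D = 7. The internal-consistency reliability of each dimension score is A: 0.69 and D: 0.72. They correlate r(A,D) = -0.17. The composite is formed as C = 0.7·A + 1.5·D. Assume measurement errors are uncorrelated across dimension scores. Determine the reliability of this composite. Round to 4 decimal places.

Var(C) = 0.7²·5.6² + 1.5²·7² + 2·[1.05·5.6·7·(-0.17)] = 125.616 − 13.9944 = 111.622.
With uncorrelated errors the cross-covariances are all true-score covariance, so they carry over unchanged; only the diagonal terms shrink to ρᵢσᵢ².
True-score variance = [0.7²·5.6²·0.69 + 1.5²·7²·0.72] − 13.9944 = 89.9828 − 13.9944 = 75.9884.
Reliability = 75.9884 / 111.622 = 0.6808.

0.6808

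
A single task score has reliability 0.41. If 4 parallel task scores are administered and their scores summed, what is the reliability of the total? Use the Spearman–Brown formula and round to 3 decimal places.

ρ_k = kρ / (1 + (k−1)ρ) = 4·0.41 / (1 + 3·0.41) = 1.640 / 2.230 = 0.735.

0.735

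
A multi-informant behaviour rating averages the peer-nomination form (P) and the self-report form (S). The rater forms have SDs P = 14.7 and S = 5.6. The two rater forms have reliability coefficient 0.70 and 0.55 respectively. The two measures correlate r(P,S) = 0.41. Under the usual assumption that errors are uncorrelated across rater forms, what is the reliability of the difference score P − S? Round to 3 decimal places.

Var(P−S) = 14.7² + 5.6² − 2·14.7·5.6·0.41 = 247.45 − 67.5024 = 179.948.
Under uncorrelated errors the observed covariances equal the true-score covariances, so only the own-variance terms attenuate.
True-score variance = [14.7²·0.70 + 5.6²·0.55] − 67.5024 = 168.511 − 67.5024 = 101.009.
Reliability = 101.009 / 179.948 = 0.561.

0.561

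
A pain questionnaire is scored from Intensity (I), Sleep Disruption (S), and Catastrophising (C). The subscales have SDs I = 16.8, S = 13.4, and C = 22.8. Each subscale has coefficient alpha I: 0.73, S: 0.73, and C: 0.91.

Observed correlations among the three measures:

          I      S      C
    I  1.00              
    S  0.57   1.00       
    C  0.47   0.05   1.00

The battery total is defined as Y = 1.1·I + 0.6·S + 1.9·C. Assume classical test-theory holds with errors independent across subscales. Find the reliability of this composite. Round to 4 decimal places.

Var(Y) = 1.1²·16.8² + 0.6²·13.4² + 1.9²·22.8² + 2·[0.66·16.8·13.4·0.57 + 2.09·16.8·22.8·0.47 + 1.14·13.4·22.8·0.05] = 2282.77 + 956.73 = 3239.5.
Because errors are independent across components, Cov(Tᵢ,Tⱼ) = Cov(Xᵢ,Xⱼ); the off-diagonal part of the true-score variance is the same as above.
True-score variance = [1.1²·16.8²·0.73 + 0.6²·13.4²·0.73 + 1.9²·22.8²·0.91] + 956.73 = 2004.22 + 956.73 = 2960.95.
Reliability = 2960.95 / 3239.5 = 0.9140.

0.9140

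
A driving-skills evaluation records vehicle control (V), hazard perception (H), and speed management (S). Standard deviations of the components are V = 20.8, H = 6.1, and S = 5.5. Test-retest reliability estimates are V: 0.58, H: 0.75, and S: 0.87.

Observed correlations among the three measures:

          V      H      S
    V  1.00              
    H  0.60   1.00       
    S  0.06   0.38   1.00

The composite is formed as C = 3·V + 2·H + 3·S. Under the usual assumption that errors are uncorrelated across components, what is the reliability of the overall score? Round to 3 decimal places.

0.690

Var(C) = 3²·20.8² + 2²·6.1² + 3²·5.5² + 2·[6·20.8·6.1·0.60 + 9·20.8·5.5·0.06 + 6·6.1·5.5·0.38] = 4314.85 + 1190.08 = 5504.93.
With uncorrelated errors the cross-covariances are all true-score covariance, so they carry over unchanged; only the diagonal terms shrink to ρᵢσᵢ².
True-score variance = [3²·20.8²·0.58 + 2²·6.1²·0.75 + 3²·5.5²·0.87] + 1190.08 = 2606.87 + 1190.08 = 3796.94.
Reliability = 3796.94 / 5504.93 = 0.690.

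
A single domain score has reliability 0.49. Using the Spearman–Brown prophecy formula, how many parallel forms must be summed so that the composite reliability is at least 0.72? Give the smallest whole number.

3

k ≥ ρ*(1−ρ₁)/(ρ₁(1−ρ*)) = 0.72·0.51 / (0.49·0.28) = 2.676.
Smallest integer k = 3.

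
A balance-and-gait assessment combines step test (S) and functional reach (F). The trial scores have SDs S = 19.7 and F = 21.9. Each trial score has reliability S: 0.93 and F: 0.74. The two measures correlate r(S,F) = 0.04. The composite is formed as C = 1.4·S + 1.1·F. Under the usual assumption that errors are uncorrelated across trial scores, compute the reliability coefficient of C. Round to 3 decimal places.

0.854

Var(C) = 1.4²·19.7² + 1.1²·21.9² + 2·[1.54·19.7·21.9·0.04] = 1340.98 + 53.1522 = 1394.14.
Because errors are independent across components, Cov(Tᵢ,Tⱼ) = Cov(Xᵢ,Xⱼ); the off-diagonal part of the true-score variance is the same as above.
True-score variance = [1.4²·19.7²·0.93 + 1.1²·21.9²·0.74] + 53.1522 = 1136.85 + 53.1522 = 1190.01.
Reliability = 1190.01 / 1394.14 = 0.854.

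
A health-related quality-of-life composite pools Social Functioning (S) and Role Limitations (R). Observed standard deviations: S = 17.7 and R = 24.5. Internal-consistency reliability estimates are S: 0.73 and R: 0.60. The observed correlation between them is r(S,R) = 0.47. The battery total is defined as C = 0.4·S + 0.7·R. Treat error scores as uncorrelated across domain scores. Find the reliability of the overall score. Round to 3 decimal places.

0.714

Var(C) = 0.4²·17.7² + 0.7²·24.5² + 2·[0.28·17.7·24.5·0.47] = 344.249 + 114.137 = 458.386.
Because errors are independent across components, Cov(Tᵢ,Tⱼ) = Cov(Xᵢ,Xⱼ); the off-diagonal part of the true-score variance is the same as above.
True-score variance = [0.4²·17.7²·0.73 + 0.7²·24.5²·0.60] + 114.137 = 213.066 + 114.137 = 327.202.
Reliability = 327.202 / 458.386 = 0.714.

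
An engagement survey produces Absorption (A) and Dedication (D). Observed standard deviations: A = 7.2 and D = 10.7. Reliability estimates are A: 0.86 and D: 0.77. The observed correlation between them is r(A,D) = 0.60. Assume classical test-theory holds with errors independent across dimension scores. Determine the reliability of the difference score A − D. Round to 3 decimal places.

0.545

Var(A−D) = 7.2² + 10.7² − 2·7.2·10.7·0.60 = 166.33 − 92.448 = 73.882.
With uncorrelated errors the cross-covariances are all true-score covariance, so they carry over unchanged; only the diagonal terms shrink to ρᵢσᵢ².
True-score variance = [7.2²·0.86 + 10.7²·0.77] − 92.448 = 132.74 − 92.448 = 40.2917.
Reliability = 40.2917 / 73.882 = 0.545.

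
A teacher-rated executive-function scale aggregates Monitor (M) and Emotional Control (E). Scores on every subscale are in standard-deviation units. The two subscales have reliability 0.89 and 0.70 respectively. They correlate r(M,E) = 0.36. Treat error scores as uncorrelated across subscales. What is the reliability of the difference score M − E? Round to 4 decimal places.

Var(M−E) = 1 + 1 − 2·0.36 = 2 − 0.72 = 1.28.
Under uncorrelated errors the observed covariances equal the true-score covariances, so only the own-variance terms attenuate.
True-score variance = [0.89 + 0.70] − 0.72 = 1.59 − 0.72 = 0.87.
Reliability = 0.87 / 1.28 = 0.6797.

0.6797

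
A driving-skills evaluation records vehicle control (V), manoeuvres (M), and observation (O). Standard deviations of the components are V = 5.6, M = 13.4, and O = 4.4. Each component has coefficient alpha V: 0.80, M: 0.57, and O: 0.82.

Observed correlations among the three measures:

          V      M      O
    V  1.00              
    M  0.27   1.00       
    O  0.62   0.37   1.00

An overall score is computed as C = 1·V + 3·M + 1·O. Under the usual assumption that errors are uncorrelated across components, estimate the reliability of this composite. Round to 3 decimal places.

Var(C) = 5.6² + 3²·13.4² + 4.4² + 2·[3·5.6·13.4·0.27 + 5.6·4.4·0.62 + 3·13.4·4.4·0.37] = 1666.76 + 283.01 = 1949.77.
Because errors are independent across components, Cov(Tᵢ,Tⱼ) = Cov(Xᵢ,Xⱼ); the off-diagonal part of the true-score variance is the same as above.
True-score variance = [5.6²·0.80 + 3²·13.4²·0.57 + 4.4²·0.82] + 283.01 = 962.106 + 283.01 = 1245.12.
Reliability = 1245.12 / 1949.77 = 0.639.

0.639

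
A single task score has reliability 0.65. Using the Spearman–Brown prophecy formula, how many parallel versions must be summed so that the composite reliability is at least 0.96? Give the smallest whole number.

k ≥ ρ*(1−ρ₁)/(ρ₁(1−ρ*)) = 0.96·0.35 / (0.65·0.04) = 12.923.
Smallest integer k = 13.

13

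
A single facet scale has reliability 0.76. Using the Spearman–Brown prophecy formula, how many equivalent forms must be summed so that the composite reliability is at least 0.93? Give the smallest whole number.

5

k ≥ ρ*(1−ρ₁)/(ρ₁(1−ρ*)) = 0.93·0.24 / (0.76·0.07) = 4.195.
Smallest integer k = 5.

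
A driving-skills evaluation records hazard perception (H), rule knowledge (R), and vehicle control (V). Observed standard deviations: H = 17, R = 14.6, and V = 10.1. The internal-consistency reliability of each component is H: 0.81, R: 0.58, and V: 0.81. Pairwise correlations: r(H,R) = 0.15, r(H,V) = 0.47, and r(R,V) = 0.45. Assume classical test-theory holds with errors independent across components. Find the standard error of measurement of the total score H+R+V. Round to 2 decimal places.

12.80

Var(total) = 604.17 + 368.572 = 972.742.
True-score variance = 440.351 + 368.572 = 808.923, so reliability = 0.8316.
Error variance = 972.742 − 808.923 = 163.819; SEM = √163.819 = 12.80.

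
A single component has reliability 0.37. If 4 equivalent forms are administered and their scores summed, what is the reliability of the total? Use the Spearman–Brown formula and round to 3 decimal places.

0.701

ρ_k = kρ / (1 + (k−1)ρ) = 4·0.37 / (1 + 3·0.37) = 1.480 / 2.110 = 0.701.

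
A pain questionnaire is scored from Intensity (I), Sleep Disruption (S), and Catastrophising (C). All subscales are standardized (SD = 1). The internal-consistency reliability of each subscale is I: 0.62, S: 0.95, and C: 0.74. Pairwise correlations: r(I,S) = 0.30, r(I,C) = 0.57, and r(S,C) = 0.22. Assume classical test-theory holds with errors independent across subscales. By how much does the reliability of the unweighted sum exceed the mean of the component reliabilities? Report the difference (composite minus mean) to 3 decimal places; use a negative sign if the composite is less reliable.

0.097

Var(sum) = 3 + 2.18 = 5.18; true-score variance = 2.31 + 2.18 = 4.49; composite reliability = 0.8668.
Mean component reliability = 0.7700.
Difference = 0.8668 − 0.7700 = 0.097.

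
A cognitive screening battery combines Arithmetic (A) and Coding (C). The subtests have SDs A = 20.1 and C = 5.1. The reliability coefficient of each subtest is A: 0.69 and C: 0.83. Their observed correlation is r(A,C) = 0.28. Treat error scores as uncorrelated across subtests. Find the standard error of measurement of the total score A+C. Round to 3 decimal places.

Var(total) = 430.02 + 57.4056 = 487.426.
True-score variance = 300.355 + 57.4056 = 357.761, so reliability = 0.7340.
Error variance = 487.426 − 357.761 = 129.665; SEM = √129.665 = 11.387.

11.387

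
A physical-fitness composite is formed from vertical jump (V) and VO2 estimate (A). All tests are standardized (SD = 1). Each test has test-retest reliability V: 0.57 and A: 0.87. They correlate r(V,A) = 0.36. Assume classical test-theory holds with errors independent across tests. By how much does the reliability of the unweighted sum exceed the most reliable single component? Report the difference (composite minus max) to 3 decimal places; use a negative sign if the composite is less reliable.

-0.076

Var(sum) = 2 + 0.72 = 2.72; true-score variance = 1.44 + 0.72 = 2.16; composite reliability = 0.7941.
Max component reliability = 0.8700.
Difference = 0.7941 − 0.8700 = -0.076.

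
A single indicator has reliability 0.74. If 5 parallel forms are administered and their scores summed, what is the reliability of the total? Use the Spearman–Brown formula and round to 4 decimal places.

ρ_k = kρ / (1 + (k−1)ρ) = 5·0.74 / (1 + 4·0.74) = 3.700 / 3.960 = 0.9343.

0.9343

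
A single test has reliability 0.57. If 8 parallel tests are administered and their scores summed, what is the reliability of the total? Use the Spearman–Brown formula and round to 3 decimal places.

0.914

ρ_k = kρ / (1 + (k−1)ρ) = 8·0.57 / (1 + 7·0.57) = 4.560 / 4.990 = 0.914.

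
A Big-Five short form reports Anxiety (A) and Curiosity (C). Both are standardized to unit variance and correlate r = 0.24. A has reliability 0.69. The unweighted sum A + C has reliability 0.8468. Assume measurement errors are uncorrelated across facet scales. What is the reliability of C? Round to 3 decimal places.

Var(A+C) = 2 + 2·0.24 = 2.480.
True-score variance = ρ_A + ρ_C + 2·0.24, so 0.8468 = (0.69 + ρ_C + 0.48) / 2.480.
ρ_C = 0.8468·2.480 − 0.69 − 0.48 = 0.930.

0.930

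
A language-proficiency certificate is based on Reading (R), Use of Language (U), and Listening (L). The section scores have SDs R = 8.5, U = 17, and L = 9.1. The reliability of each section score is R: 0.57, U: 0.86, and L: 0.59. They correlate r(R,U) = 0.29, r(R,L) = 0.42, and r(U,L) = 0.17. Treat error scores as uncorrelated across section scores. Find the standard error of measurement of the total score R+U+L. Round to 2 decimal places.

10.27

Var(total) = 444.06 + 201.382 = 645.442.
True-score variance = 338.58 + 201.382 = 539.962, so reliability = 0.8366.
Error variance = 645.442 − 539.962 = 105.48; SEM = √105.48 = 10.27.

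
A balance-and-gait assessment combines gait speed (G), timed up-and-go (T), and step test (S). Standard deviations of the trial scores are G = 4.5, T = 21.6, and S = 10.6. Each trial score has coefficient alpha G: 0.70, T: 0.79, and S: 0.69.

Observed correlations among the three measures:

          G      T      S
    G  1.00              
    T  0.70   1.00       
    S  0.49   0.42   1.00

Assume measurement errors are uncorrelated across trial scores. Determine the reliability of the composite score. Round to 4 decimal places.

0.8575

Var(G+T+S) = 4.5² + 21.6² + 10.6² + 2·[4.5·21.6·0.70 + 4.5·10.6·0.49 + 21.6·10.6·0.42] = 599.17 + 375.152 = 974.322.
With uncorrelated errors the cross-covariances are all true-score covariance, so they carry over unchanged; only the diagonal terms shrink to ρᵢσᵢ².
True-score variance = [4.5²·0.70 + 21.6²·0.79 + 10.6²·0.69] + 375.152 = 460.286 + 375.152 = 835.438.
Reliability = 835.438 / 974.322 = 0.8575.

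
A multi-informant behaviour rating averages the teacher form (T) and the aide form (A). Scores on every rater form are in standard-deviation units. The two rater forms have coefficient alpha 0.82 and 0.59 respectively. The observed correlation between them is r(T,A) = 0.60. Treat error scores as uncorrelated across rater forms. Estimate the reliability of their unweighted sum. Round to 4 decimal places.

0.8156

Var(T+A) = 2 + 2·[0.60] = 2 + 1.2 = 3.2.
Because errors are independent across components, Cov(Tᵢ,Tⱼ) = Cov(Xᵢ,Xⱼ); the off-diagonal part of the true-score variance is the same as above.
True-score variance = [0.82 + 0.59] + 1.2 = 1.41 + 1.2 = 2.61.
Reliability = 2.61 / 3.2 = 0.8156.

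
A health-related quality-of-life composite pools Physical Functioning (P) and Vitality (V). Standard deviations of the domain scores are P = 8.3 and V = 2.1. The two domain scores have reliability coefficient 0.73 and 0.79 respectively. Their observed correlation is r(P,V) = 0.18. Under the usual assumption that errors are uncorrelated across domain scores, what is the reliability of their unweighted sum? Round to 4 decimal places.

0.7546

Var(P+V) = 8.3² + 2.1² + 2·[8.3·2.1·0.18] = 73.3 + 6.2748 = 79.5748.
Under uncorrelated errors the observed covariances equal the true-score covariances, so only the own-variance terms attenuate.
True-score variance = [8.3²·0.73 + 2.1²·0.79] + 6.2748 = 53.7736 + 6.2748 = 60.0484.
Reliability = 60.0484 / 79.5748 = 0.7546.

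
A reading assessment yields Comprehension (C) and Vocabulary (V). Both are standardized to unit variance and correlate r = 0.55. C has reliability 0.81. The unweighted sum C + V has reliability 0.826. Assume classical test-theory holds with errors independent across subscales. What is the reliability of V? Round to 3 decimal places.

0.651

Var(C+V) = 2 + 2·0.55 = 3.100.
True-score variance = ρ_C + ρ_V + 2·0.55, so 0.826 = (0.81 + ρ_V + 1.10) / 3.100.
ρ_V = 0.826·3.100 − 0.81 − 1.10 = 0.651.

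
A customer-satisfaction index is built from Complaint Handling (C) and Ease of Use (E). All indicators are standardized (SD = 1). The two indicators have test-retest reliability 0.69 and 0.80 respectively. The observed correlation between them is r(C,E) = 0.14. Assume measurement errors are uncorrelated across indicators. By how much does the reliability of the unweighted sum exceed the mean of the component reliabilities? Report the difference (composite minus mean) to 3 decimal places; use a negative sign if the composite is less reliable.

Var(sum) = 2 + 0.28 = 2.28; true-score variance = 1.49 + 0.28 = 1.77; composite reliability = 0.7763.
Mean component reliability = 0.7450.
Difference = 0.7763 − 0.7450 = 0.031.

0.031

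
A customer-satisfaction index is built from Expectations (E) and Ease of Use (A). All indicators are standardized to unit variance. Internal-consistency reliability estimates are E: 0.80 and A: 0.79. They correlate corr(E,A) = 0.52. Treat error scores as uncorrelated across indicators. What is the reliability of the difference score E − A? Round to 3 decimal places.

0.573

Var(E−A) = 1 + 1 − 2·0.52 = 2 − 1.04 = 0.96.
Because errors are independent across components, Cov(Tᵢ,Tⱼ) = Cov(Xᵢ,Xⱼ); the off-diagonal part of the true-score variance is the same as above.
True-score variance = [0.80 + 0.79] − 1.04 = 1.59 − 1.04 = 0.55.
Reliability = 0.55 / 0.96 = 0.573.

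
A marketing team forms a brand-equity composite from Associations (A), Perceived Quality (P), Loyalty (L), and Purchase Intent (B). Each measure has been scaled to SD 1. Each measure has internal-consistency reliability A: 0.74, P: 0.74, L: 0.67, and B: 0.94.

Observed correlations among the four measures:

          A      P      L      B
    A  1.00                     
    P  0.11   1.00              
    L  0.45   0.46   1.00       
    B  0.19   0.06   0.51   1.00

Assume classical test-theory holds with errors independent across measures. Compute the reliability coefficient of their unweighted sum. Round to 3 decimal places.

0.880

Var(A+P+L+B) = 4 + 2·[0.11 + 0.45 + 0.19 + 0.46 + 0.06 + 0.51] = 4 + 3.56 = 7.56.
Under uncorrelated errors the observed covariances equal the true-score covariances, so only the own-variance terms attenuate.
True-score variance = [0.74 + 0.74 + 0.67 + 0.94] + 3.56 = 3.09 + 3.56 = 6.65.
Reliability = 6.65 / 7.56 = 0.880.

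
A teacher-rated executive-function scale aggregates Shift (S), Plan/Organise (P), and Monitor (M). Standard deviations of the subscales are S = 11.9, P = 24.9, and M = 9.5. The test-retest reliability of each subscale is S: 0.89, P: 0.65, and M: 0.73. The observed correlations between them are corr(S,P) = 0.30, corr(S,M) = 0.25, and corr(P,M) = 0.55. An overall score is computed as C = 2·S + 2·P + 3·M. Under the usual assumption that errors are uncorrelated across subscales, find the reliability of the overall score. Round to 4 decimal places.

0.8223

Var(C) = 2²·11.9² + 2²·24.9² + 3²·9.5² + 2·[4·11.9·24.9·0.30 + 6·11.9·9.5·0.25 + 6·24.9·9.5·0.55] = 3858.73 + 2611.52 = 6470.25.
With uncorrelated errors the cross-covariances are all true-score covariance, so they carry over unchanged; only the diagonal terms shrink to ρᵢσᵢ².
True-score variance = [2²·11.9²·0.89 + 2²·24.9²·0.65 + 3²·9.5²·0.73] + 2611.52 = 2709.1 + 2611.52 = 5320.62.
Reliability = 5320.62 / 6470.25 = 0.8223.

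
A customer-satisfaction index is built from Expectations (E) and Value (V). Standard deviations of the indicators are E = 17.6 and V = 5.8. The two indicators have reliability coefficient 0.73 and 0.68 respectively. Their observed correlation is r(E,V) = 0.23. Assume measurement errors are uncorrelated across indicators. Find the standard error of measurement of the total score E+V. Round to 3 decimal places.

9.716

Var(total) = 343.4 + 46.9568 = 390.357.
True-score variance = 249 + 46.9568 = 295.957, so reliability = 0.7582.
Error variance = 390.357 − 295.957 = 94.4; SEM = √94.4 = 9.716.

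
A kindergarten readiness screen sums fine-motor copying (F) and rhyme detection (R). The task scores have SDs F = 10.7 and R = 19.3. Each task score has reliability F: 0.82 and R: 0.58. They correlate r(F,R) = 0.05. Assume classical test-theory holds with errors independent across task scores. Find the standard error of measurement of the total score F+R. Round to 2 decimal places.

13.31

Var(total) = 486.98 + 20.651 = 507.631.
True-score variance = 309.926 + 20.651 = 330.577, so reliability = 0.6512.
Error variance = 507.631 − 330.577 = 177.054; SEM = √177.054 = 13.31.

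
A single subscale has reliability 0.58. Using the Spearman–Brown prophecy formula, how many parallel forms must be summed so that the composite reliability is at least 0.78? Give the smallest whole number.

k ≥ ρ*(1−ρ₁)/(ρ₁(1−ρ*)) = 0.78·0.42 / (0.58·0.22) = 2.567.
Smallest integer k = 3.

3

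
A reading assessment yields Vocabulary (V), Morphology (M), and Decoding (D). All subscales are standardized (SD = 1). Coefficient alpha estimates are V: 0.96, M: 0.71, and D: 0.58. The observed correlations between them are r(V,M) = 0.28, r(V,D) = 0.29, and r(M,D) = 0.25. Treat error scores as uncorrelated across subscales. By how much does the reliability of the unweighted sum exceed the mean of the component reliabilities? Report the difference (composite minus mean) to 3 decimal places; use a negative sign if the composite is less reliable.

0.088

Var(sum) = 3 + 1.64 = 4.64; true-score variance = 2.25 + 1.64 = 3.89; composite reliability = 0.8384.
Mean component reliability = 0.7500.
Difference = 0.8384 − 0.7500 = 0.088.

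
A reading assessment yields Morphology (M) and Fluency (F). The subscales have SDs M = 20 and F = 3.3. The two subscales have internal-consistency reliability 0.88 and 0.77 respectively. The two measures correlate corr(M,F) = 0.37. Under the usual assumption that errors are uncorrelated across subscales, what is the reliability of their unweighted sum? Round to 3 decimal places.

Var(M+F) = 20² + 3.3² + 2·[20·3.3·0.37] = 410.89 + 48.84 = 459.73.
Under uncorrelated errors the observed covariances equal the true-score covariances, so only the own-variance terms attenuate.
True-score variance = [20²·0.88 + 3.3²·0.77] + 48.84 = 360.385 + 48.84 = 409.225.
Reliability = 409.225 / 459.73 = 0.890.

0.890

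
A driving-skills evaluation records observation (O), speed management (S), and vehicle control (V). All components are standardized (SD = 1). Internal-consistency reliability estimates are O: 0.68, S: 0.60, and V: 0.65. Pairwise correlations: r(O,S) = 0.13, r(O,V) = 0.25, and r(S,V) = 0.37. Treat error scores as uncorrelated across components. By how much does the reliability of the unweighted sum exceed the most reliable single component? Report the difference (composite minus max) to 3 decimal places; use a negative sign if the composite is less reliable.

0.082

Var(sum) = 3 + 1.5 = 4.5; true-score variance = 1.93 + 1.5 = 3.43; composite reliability = 0.7622.
Max component reliability = 0.6800.
Difference = 0.7622 − 0.6800 = 0.082.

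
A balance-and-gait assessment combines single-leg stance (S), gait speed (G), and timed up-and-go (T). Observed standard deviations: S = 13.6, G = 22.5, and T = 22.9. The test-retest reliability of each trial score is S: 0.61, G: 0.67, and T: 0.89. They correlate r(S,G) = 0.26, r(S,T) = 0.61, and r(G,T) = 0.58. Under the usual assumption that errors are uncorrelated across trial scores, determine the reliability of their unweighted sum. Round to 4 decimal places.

Var(S+G+T) = 13.6² + 22.5² + 22.9² + 2·[13.6·22.5·0.26 + 13.6·22.9·0.61 + 22.5·22.9·0.58] = 1215.62 + 1136.77 = 2352.39.
Because errors are independent across components, Cov(Tᵢ,Tⱼ) = Cov(Xᵢ,Xⱼ); the off-diagonal part of the true-score variance is the same as above.
True-score variance = [13.6²·0.61 + 22.5²·0.67 + 22.9²·0.89] + 1136.77 = 918.738 + 1136.77 = 2055.5.
Reliability = 2055.5 / 2352.39 = 0.8738.

0.8738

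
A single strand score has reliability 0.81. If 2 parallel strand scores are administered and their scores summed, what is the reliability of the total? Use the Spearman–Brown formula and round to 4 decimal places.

0.8950

ρ_k = kρ / (1 + (k−1)ρ) = 2·0.81 / (1 + 1·0.81) = 1.620 / 1.810 = 0.8950.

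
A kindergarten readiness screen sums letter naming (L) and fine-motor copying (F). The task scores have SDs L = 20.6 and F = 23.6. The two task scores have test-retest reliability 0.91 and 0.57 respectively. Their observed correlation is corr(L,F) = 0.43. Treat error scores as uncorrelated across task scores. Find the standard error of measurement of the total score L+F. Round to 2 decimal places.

16.66

Var(total) = 981.32 + 418.098 = 1399.42.
True-score variance = 703.635 + 418.098 = 1121.73, so reliability = 0.8016.
Error variance = 1399.42 − 1121.73 = 277.685; SEM = √277.685 = 16.66.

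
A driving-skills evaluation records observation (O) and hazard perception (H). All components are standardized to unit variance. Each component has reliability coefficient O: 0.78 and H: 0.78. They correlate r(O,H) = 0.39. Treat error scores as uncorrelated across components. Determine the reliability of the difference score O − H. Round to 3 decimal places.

Var(O−H) = 1 + 1 − 2·0.39 = 2 − 0.78 = 1.22.
Because errors are independent across components, Cov(Tᵢ,Tⱼ) = Cov(Xᵢ,Xⱼ); the off-diagonal part of the true-score variance is the same as above.
True-score variance = [0.78 + 0.78] − 0.78 = 1.56 − 0.78 = 0.78.
Reliability = 0.78 / 1.22 = 0.639.

0.639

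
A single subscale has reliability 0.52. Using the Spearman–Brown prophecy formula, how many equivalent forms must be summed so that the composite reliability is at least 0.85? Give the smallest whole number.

k ≥ ρ*(1−ρ₁)/(ρ₁(1−ρ*)) = 0.85·0.48 / (0.52·0.15) = 5.231.
Smallest integer k = 6.

6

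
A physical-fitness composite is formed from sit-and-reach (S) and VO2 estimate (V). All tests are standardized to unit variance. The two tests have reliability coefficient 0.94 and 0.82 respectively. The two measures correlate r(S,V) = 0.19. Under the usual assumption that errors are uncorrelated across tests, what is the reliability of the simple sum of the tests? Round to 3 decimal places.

0.899

Var(S+V) = 2 + 2·[0.19] = 2 + 0.38 = 2.38.
With uncorrelated errors the cross-covariances are all true-score covariance, so they carry over unchanged; only the diagonal terms shrink to ρᵢσᵢ².
True-score variance = [0.94 + 0.82] + 0.38 = 1.76 + 0.38 = 2.14.
Reliability = 2.14 / 2.38 = 0.899.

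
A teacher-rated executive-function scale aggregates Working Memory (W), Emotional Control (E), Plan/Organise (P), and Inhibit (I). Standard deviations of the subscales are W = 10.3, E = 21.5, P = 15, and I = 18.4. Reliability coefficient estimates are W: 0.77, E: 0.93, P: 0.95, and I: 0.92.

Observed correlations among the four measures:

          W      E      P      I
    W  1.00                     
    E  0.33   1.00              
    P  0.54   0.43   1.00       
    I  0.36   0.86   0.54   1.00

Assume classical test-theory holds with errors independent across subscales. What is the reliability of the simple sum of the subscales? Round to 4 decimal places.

0.9665

Var(W+E+P+I) = 10.3² + 21.5² + 15² + 18.4² + 2·[10.3·21.5·0.33 + 10.3·15·0.54 + 10.3·18.4·0.36 + 21.5·15·0.43 + 21.5·18.4·0.86 + 15·18.4·0.54] = 1131.9 + 1705.33 = 2837.23.
With uncorrelated errors the cross-covariances are all true-score covariance, so they carry over unchanged; only the diagonal terms shrink to ρᵢσᵢ².
True-score variance = [10.3²·0.77 + 21.5²·0.93 + 15²·0.95 + 18.4²·0.92] + 1705.33 = 1036.81 + 1705.33 = 2742.14.
Reliability = 2742.14 / 2837.23 = 0.9665.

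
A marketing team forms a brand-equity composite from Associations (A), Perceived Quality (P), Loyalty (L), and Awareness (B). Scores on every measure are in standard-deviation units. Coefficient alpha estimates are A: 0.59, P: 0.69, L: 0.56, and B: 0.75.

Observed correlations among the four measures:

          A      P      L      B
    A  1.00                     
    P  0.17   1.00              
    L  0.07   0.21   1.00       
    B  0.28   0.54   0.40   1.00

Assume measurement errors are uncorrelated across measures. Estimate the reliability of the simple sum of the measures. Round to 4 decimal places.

Var(A+P+L+B) = 4 + 2·[0.17 + 0.07 + 0.28 + 0.21 + 0.54 + 0.40] = 4 + 3.34 = 7.34.
Under uncorrelated errors the observed covariances equal the true-score covariances, so only the own-variance terms attenuate.
True-score variance = [0.59 + 0.69 + 0.56 + 0.75] + 3.34 = 2.59 + 3.34 = 5.93.
Reliability = 5.93 / 7.34 = 0.8079.

0.8079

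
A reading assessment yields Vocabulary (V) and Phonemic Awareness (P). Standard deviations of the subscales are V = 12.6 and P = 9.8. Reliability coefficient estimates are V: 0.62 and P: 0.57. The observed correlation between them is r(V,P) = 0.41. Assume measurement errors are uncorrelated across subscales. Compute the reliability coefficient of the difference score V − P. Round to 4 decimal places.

0.3381

Var(V−P) = 12.6² + 9.8² − 2·12.6·9.8·0.41 = 254.8 − 101.254 = 153.546.
With uncorrelated errors the cross-covariances are all true-score covariance, so they carry over unchanged; only the diagonal terms shrink to ρᵢσᵢ².
True-score variance = [12.6²·0.62 + 9.8²·0.57] − 101.254 = 153.174 − 101.254 = 51.9204.
Reliability = 51.9204 / 153.546 = 0.3381.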